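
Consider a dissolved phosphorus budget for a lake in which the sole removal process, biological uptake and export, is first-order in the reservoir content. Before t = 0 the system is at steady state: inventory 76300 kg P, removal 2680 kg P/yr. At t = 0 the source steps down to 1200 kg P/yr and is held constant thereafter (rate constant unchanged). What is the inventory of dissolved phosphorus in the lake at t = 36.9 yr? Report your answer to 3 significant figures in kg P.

τ = M₀/F₀ = 76300/2680 = 28.47 yr; rate constant k = 1/τ.
New steady state M_∞ = F₁/k = F₁·τ = 1200 × 28.47 = 34164 kg P.
M(t) = M_∞ + (M₀ − M_∞)·e^(−t/τ); t/τ = 36.9/28.47 = 1.296, so e^(−t/τ) = 0.2736.
M(t) = 34164 + 42140 × 0.2736 = 45692 kg P.

45700 kg P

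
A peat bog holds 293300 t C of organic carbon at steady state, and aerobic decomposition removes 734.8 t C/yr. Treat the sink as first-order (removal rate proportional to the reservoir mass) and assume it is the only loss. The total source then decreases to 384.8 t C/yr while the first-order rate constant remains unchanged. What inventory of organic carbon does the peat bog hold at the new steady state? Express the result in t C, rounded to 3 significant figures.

Rate constant k = F/M = 734.8 / 293300 = 0.002505 yr⁻¹.
At the new steady state, source = k·M_new ⇒ M_new = 384.8 / 0.002505 = 153600 t C.
(Equivalently M_new = M × F_new/F_old = 293300 × 384.8/734.8.)

154000 t C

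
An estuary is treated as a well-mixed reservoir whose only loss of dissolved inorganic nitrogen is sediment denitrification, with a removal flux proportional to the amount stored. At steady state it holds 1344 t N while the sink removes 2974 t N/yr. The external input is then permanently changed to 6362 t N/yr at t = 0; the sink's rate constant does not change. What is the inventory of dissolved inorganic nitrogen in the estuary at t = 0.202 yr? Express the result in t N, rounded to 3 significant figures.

Residence time τ = M₀/F₀ = 0.4519 yr. The eventual steady state is M_∞ = M₀·(F₁/F₀) = 1344 × 6362/2974 = 2875.1 t N.
The anomaly ΔM(t) = M(t) − M_∞ decays as ΔM₀·e^(−t/τ) with ΔM₀ = 1344 − 2875.1 = −1531 t N.
At t = 0.202 yr, e^(−t/τ) = e^(−0.4470) = 0.6396, so ΔM = −979.2 t N and M = 2875.1 − 979.2 = 1895.9 t N.

1900 t N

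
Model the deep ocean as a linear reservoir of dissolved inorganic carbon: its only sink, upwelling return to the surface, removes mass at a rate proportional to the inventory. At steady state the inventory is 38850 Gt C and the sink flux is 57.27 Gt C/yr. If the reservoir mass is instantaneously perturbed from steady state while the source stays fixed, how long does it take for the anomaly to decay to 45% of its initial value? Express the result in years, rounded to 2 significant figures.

540 yr

For a linear reservoir the anomaly decays as exp(−t/τ) with τ = M/F = 38850/57.27 = 678.4 yr.
exp(−t/τ) = 0.45 ⇒ t = −τ ln(0.45) = 678.4 × 0.7985 = 541.7 yr.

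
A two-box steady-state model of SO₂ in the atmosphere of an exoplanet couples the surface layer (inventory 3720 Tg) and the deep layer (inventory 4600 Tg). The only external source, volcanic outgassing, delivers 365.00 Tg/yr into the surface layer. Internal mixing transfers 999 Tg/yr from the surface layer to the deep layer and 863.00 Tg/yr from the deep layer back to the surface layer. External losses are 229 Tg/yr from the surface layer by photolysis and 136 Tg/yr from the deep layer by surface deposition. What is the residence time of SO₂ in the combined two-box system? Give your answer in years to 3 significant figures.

22.8 yr

For the system as a whole, the A↔B exchange is internal and contributes nothing to the throughput; only the external sinks remove mass.
M_total = 3720 + 4600 = 8320.0 Tg.
ΣF_external_out = 229 + 136 = 365.00 Tg/yr.
τ = M_total / ΣF_ext = 8320.0 / 365.00 = 22.79 yr.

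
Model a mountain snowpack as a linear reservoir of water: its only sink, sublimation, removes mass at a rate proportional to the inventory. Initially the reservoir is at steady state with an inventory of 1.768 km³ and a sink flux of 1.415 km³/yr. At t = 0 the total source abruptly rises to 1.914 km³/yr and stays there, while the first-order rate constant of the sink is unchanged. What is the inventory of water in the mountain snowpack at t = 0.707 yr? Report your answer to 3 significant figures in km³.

2.04 km³

τ = M₀/F₀ = 1.768/1.415 = 1.249 yr; rate constant k = 1/τ.
New steady state M_∞ = F₁/k = F₁·τ = 1.914 × 1.249 = 2.3915 km³.
M(t) = M_∞ + (M₀ − M_∞)·e^(−t/τ); t/τ = 0.707/1.249 = 0.5658, so e^(−t/τ) = 0.5679.
M(t) = 2.3915 − 0.6235 × 0.5679 = 2.0374 km³.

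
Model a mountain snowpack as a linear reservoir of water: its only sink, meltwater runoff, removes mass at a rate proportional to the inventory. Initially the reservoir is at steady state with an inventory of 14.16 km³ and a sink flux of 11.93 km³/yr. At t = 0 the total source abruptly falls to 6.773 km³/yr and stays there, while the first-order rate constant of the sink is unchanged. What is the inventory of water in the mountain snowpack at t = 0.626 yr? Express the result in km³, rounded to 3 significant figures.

Residence time τ = M₀/F₀ = 1.187 yr. The eventual steady state is M_∞ = M₀·(F₁/F₀) = 14.16 × 6.773/11.93 = 8.0390 km³.
The anomaly ΔM(t) = M(t) − M_∞ decays as ΔM₀·e^(−t/τ) with ΔM₀ = 14.16 − 8.0390 = 6.121 km³.
At t = 0.626 yr, e^(−t/τ) = e^(−0.5274) = 0.5901, so ΔM = 3.612 km³ and M = 8.0390 + 3.612 = 11.651 km³.

11.7 km³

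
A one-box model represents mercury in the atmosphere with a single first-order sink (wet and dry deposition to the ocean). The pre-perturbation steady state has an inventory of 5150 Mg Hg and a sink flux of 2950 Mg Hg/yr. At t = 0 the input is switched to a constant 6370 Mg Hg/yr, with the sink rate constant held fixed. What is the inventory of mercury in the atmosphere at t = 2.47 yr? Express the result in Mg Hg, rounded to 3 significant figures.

Residence time τ = M₀/F₀ = 1.746 yr. The eventual steady state is M_∞ = M₀·(F₁/F₀) = 5150 × 6370/2950 = 11121 Mg Hg.
The anomaly ΔM(t) = M(t) − M_∞ decays as ΔM₀·e^(−t/τ) with ΔM₀ = 5150 − 11121 = −5971 Mg Hg.
At t = 2.47 yr, e^(−t/τ) = e^(−1.415) = 0.2430, so ΔM = −1451 Mg Hg and M = 11121 − 1451 = 9669.9 Mg Hg.

9670 Mg Hg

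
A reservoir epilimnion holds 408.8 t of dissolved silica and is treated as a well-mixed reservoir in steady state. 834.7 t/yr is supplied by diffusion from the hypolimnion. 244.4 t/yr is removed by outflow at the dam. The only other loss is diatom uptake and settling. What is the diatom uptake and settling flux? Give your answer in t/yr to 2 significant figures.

590 t/yr

At steady state ΣF_in = ΣF_out.
ΣF_in = 834.70 t/yr.
Diatom uptake and settling flux = ΣF_in − (244.4) = 834.70 − 244.4 = 590.3 t/yr.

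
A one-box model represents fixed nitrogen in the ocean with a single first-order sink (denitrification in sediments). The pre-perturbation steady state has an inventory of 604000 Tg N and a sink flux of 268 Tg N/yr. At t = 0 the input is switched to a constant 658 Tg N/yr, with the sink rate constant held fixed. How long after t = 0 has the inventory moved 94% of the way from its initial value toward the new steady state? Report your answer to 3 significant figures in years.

τ = M₀/F₀ = 604000/268 = 2254 yr.
The remaining gap fraction is e^(−t/τ); 94% covered ⇒ e^(−t/τ) = 0.0600.
t = −τ ln(0.0600) = 2254 × 2.813 = 6341 yr.

6340 yr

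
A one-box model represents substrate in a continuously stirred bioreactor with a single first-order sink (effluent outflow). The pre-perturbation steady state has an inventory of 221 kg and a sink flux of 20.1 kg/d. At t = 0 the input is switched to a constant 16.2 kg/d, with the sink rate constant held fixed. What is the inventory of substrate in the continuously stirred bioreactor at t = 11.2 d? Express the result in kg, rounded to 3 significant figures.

Residence time τ = M₀/F₀ = 11.00 d. The eventual steady state is M_∞ = M₀·(F₁/F₀) = 221 × 16.2/20.1 = 178.12 kg.
The anomaly ΔM(t) = M(t) − M_∞ decays as ΔM₀·e^(−t/τ) with ΔM₀ = 221 − 178.12 = 42.88 kg.
At t = 11.2 d, e^(−t/τ) = e^(−1.019) = 0.3611, so ΔM = 15.48 kg and M = 178.12 + 15.48 = 193.60 kg.

194 kg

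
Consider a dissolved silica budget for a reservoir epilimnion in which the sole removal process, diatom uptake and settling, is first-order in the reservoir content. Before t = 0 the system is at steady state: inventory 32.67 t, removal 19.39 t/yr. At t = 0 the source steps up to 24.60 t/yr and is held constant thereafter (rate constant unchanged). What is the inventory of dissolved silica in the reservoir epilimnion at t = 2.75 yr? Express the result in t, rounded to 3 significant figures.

39.7 t

Residence time τ = M₀/F₀ = 1.685 yr. The eventual steady state is M_∞ = M₀·(F₁/F₀) = 32.67 × 24.60/19.39 = 41.448 t.
The anomaly ΔM(t) = M(t) − M_∞ decays as ΔM₀·e^(−t/τ) with ΔM₀ = 32.67 − 41.448 = −8.778 t.
At t = 2.75 yr, e^(−t/τ) = e^(−1.632) = 0.1955, so ΔM = −1.716 t and M = 41.448 − 1.716 = 39.732 t.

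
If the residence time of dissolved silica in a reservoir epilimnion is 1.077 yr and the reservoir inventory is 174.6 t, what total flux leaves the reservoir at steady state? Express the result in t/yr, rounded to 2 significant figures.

160 t/yr

F = M / τ = 174.6 / 1.077 = 162.1 t/yr.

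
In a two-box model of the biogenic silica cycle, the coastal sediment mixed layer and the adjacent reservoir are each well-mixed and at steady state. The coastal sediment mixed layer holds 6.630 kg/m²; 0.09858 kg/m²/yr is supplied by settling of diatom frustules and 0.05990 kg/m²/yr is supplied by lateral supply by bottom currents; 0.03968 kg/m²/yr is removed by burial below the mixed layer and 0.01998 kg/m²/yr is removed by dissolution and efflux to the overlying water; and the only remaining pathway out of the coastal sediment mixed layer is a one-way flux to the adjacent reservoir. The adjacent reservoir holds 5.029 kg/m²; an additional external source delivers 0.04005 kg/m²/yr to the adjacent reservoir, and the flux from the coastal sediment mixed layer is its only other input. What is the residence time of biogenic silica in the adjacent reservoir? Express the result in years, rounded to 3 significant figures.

Balance the coastal sediment mixed layer: ΣF_in = 0.09858 + 0.05990 = 0.15848 kg/m²/yr.
Flux to the adjacent reservoir = ΣF_in − (0.03968 + 0.01998) = 0.098820 kg/m²/yr.
Total input to the adjacent reservoir = 0.098820 + 0.04005 = 0.13887 kg/m²/yr; at steady state this equals its total output.
τ = M / F = 5.029 / 0.13887 = 36.21 yr.

36.2 yr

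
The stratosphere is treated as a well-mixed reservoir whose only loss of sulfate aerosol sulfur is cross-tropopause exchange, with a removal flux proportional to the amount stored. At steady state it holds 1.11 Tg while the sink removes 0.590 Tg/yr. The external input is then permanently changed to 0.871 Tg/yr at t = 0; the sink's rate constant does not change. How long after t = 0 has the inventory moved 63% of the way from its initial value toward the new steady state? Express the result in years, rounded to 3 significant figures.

τ = M₀/F₀ = 1.11/0.590 = 1.881 yr.
The remaining gap fraction is e^(−t/τ); 63% covered ⇒ e^(−t/τ) = 0.370.
t = −τ ln(0.370) = 1.881 × 0.9943 = 1.871 yr.

1.87 yr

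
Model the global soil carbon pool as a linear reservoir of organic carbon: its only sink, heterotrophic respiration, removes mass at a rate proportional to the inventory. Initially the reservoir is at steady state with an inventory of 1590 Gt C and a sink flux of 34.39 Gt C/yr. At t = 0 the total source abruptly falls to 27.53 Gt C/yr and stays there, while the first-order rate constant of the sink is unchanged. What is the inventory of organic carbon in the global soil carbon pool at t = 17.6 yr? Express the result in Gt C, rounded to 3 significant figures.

The sink rate constant is k = F₀/M₀ = 34.39/1590 = 0.02163 yr⁻¹.
Solving dM/dt = F₁ − kM with M(0) = M₀ gives M(t) = F₁/k + (M₀ − F₁/k)·e^(−kt).
F₁/k = 27.53/0.02163 = 1272.8 Gt C; kt = 0.02163 × 17.6 = 0.3807, e^(−kt) = 0.6834.
M(17.6) = 1272.8 + (1590 − 1272.8) × 0.6834 = 1272.8 + 216.8 = 1489.6 Gt C.

1490 Gt C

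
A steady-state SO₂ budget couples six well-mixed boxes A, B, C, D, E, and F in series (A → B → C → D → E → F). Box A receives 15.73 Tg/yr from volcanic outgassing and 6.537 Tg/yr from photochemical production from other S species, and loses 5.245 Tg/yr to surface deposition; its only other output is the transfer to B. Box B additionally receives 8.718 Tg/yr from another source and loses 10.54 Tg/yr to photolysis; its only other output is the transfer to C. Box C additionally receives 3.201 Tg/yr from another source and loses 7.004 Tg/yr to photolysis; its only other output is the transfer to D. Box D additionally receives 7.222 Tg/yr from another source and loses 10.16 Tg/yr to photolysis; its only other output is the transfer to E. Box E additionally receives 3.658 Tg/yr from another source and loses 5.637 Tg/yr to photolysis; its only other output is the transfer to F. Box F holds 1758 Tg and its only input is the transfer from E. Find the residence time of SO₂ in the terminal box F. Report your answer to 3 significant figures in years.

Box A: F(A→B) = (15.73 + 6.537) − 5.245 = 17.022 Tg/yr.
Box B: F(B→C) = (17.022 + 8.718) − 10.54 = 15.200 Tg/yr.
Box C: F(C→D) = (15.200 + 3.201) − 7.004 = 11.397 Tg/yr.
Box D: F(D→E) = (11.397 + 7.222) − 10.16 = 8.4590 Tg/yr.
Box E: F(E→F) = (8.4590 + 3.658) − 5.637 = 6.4800 Tg/yr.
Box F throughput = its input = 6.4800 Tg/yr; τ = 1758 / 6.4800 = 271.3 yr.

271 yr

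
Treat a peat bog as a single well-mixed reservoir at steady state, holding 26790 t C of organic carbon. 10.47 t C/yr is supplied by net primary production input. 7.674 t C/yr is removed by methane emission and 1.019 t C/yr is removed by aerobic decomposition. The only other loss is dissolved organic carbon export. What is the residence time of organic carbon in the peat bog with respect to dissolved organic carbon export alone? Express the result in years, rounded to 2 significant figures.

15000 yr

At steady state ΣF_in = ΣF_out.
ΣF_in = 10.470 t C/yr.
Dissolved organic carbon export flux = ΣF_in − (7.674 + 1.019) = 10.470 − 8.693 = 1.777 t C/yr.
τ = M / F = 26790 / 1.777 = 15080 yr.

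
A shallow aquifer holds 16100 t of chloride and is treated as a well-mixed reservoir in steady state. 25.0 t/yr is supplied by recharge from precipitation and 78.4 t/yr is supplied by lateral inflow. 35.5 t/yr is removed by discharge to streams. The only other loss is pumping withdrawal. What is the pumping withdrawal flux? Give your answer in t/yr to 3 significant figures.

At steady state ΣF_in = ΣF_out.
ΣF_in = 25.0 + 78.4 = 103.40 t/yr.
Pumping withdrawal flux = ΣF_in − (35.5) = 103.40 − 35.50 = 67.90 t/yr.

67.9 t/yr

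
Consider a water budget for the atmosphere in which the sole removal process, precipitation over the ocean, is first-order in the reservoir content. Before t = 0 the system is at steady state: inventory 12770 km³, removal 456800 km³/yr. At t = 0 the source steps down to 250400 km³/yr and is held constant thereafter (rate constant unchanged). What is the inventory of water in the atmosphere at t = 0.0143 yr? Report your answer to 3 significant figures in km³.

Residence time τ = M₀/F₀ = 0.02796 yr. The eventual steady state is M_∞ = M₀·(F₁/F₀) = 12770 × 250400/456800 = 7000.0 km³.
The anomaly ΔM(t) = M(t) − M_∞ decays as ΔM₀·e^(−t/τ) with ΔM₀ = 12770 − 7000.0 = 5770 km³.
At t = 0.0143 yr, e^(−t/τ) = e^(−0.5115) = 0.5996, so ΔM = 3460 km³ and M = 7000.0 + 3460 = 10460 km³.

10500 km³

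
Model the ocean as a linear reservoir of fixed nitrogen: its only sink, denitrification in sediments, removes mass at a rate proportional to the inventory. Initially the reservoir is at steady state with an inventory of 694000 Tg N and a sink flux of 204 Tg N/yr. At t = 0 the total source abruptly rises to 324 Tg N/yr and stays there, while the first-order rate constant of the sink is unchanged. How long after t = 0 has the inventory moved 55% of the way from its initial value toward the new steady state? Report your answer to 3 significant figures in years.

τ = M₀/F₀ = 694000/204 = 3402 yr.
The remaining gap fraction is e^(−t/τ); 55% covered ⇒ e^(−t/τ) = 0.450.
t = −τ ln(0.450) = 3402 × 0.7985 = 2716 yr.

2720 yr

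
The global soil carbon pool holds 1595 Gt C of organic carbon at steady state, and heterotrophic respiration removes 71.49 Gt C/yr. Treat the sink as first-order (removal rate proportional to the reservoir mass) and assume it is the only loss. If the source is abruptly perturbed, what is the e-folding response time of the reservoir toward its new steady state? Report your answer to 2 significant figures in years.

22 yr

For a linear reservoir the response time equals the residence time τ = M/F.
τ = 1595 / 71.49 = 22.31 yr.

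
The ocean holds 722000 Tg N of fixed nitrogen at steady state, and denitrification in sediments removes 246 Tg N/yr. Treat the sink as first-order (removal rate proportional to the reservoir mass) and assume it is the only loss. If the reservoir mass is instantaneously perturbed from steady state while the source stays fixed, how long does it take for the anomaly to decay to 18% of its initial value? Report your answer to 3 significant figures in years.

5030 yr

For a linear reservoir the anomaly decays as exp(−t/τ) with τ = M/F = 722000/246 = 2935 yr.
exp(−t/τ) = 0.18 ⇒ t = −τ ln(0.18) = 2935 × 1.715 = 5033 yr.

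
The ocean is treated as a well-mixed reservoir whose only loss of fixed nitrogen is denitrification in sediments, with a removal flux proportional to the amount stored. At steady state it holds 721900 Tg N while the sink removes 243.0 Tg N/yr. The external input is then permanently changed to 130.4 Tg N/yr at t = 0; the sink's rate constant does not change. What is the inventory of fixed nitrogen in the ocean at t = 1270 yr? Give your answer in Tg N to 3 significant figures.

606000 Tg N

τ = M₀/F₀ = 721900/243.0 = 2971 yr; rate constant k = 1/τ.
New steady state M_∞ = F₁/k = F₁·τ = 130.4 × 2971 = 387390 Tg N.
M(t) = M_∞ + (M₀ − M_∞)·e^(−t/τ); t/τ = 1270/2971 = 0.4275, so e^(−t/τ) = 0.6521.
M(t) = 387390 + 334500 × 0.6521 = 605540 Tg N.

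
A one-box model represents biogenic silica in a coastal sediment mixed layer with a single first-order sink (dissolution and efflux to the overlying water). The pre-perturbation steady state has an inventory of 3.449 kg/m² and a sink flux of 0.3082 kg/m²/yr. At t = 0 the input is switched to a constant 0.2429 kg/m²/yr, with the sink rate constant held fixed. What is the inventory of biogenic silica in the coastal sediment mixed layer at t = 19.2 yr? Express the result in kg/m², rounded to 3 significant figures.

The sink rate constant is k = F₀/M₀ = 0.3082/3.449 = 0.08936 yr⁻¹.
Solving dM/dt = F₁ − kM with M(0) = M₀ gives M(t) = F₁/k + (M₀ − F₁/k)·e^(−kt).
F₁/k = 0.2429/0.08936 = 2.7182 kg/m²; kt = 0.08936 × 19.2 = 1.716, e^(−kt) = 0.1798.
M(19.2) = 2.7182 + (3.449 − 2.7182) × 0.1798 = 2.7182 + 0.1314 = 2.8497 kg/m².

2.85 kg/m²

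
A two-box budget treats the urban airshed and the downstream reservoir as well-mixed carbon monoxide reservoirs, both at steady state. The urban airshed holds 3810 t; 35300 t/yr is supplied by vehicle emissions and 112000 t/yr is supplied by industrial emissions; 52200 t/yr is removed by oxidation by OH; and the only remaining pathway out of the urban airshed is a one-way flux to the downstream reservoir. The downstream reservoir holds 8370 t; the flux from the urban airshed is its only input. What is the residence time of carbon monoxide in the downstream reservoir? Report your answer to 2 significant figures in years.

0.088 yr

Balance the urban airshed: ΣF_in = 35300 + 112000 = 147300 t/yr.
Flux to the downstream reservoir = ΣF_in − (52200) = 95100 t/yr.
At steady state the output of the downstream reservoir equals its input, 95100 t/yr.
τ = M / F = 8370 / 95100 = 0.08801 yr.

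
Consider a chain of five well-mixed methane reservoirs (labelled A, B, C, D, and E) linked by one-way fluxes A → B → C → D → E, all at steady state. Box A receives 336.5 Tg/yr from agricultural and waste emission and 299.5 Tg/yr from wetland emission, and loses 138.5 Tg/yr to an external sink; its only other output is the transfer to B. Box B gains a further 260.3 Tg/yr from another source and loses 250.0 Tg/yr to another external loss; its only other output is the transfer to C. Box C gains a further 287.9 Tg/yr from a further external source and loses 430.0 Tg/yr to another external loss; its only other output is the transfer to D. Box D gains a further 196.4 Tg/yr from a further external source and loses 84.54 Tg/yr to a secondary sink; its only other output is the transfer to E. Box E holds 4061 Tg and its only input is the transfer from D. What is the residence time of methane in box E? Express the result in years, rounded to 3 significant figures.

8.50 yr

Box A: F(A→B) = (336.5 + 299.5) − 138.5 = 497.50 Tg/yr.
Box B: F(B→C) = (497.50 + 260.3) − 250.0 = 507.80 Tg/yr.
Box C: F(C→D) = (507.80 + 287.9) − 430.0 = 365.70 Tg/yr.
Box D: F(D→E) = (365.70 + 196.4) − 84.54 = 477.56 Tg/yr.
Box E throughput = its input = 477.56 Tg/yr; τ = 4061 / 477.56 = 8.504 yr.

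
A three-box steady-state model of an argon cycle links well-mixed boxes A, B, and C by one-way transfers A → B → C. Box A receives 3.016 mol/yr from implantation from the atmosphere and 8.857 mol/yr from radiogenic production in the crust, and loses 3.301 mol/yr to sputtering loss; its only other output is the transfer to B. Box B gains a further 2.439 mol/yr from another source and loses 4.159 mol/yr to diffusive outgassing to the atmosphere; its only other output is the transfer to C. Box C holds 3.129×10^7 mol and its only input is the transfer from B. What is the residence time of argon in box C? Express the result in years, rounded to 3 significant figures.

4.57×10^6 yr

Box A: F(A→B) = (3.016 + 8.857) − 3.301 = 8.5720 mol/yr.
Box B: F(B→C) = (8.5720 + 2.439) − 4.159 = 6.8520 mol/yr.
Box C throughput = its input = 6.8520 mol/yr; τ = 3.129×10^7 / 6.8520 = 4.567×10^6 yr.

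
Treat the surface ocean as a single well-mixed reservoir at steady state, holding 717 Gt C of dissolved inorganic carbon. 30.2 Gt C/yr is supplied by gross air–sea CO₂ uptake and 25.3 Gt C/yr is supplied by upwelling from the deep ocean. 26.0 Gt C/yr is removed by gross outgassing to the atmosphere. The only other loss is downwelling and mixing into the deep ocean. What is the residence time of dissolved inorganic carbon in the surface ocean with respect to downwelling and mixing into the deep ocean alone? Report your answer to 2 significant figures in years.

24 yr

At steady state ΣF_in = ΣF_out.
ΣF_in = 30.2 + 25.3 = 55.500 Gt C/yr.
Downwelling and mixing into the deep ocean flux = ΣF_in − (26.0) = 55.500 − 26.00 = 29.50 Gt C/yr.
τ = M / F = 717 / 29.50 = 24.31 yr.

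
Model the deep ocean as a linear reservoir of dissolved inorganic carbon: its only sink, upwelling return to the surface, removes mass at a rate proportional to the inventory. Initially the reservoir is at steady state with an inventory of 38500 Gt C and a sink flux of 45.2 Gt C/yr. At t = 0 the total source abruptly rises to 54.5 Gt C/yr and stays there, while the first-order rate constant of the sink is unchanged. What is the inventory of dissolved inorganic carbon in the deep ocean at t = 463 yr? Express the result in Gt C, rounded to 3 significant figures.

τ = M₀/F₀ = 38500/45.2 = 851.8 yr; rate constant k = 1/τ.
New steady state M_∞ = F₁/k = F₁·τ = 54.5 × 851.8 = 46421 Gt C.
M(t) = M_∞ + (M₀ − M_∞)·e^(−t/τ); t/τ = 463/851.8 = 0.5436, so e^(−t/τ) = 0.5807.
M(t) = 46421 − 7921 × 0.5807 = 41822 Gt C.

41800 Gt C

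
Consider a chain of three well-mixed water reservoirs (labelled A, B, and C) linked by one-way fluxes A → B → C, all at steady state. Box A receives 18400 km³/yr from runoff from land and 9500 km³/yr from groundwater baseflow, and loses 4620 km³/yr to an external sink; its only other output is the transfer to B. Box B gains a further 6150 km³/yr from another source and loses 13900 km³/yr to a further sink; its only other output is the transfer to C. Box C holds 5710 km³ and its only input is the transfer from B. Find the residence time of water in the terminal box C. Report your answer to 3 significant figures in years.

Box A: F(A→B) = (18400 + 9500) − 4620 = 23280 km³/yr.
Box B: F(B→C) = (23280 + 6150) − 13900 = 15530 km³/yr.
Box C throughput = its input = 15530 km³/yr; τ = 5710 / 15530 = 0.3677 yr.

0.368 yr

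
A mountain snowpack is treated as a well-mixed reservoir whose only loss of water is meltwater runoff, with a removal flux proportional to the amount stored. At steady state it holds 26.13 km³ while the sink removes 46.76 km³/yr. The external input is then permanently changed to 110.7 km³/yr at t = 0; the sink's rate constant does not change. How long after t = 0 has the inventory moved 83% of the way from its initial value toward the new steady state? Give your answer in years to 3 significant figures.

τ = M₀/F₀ = 26.13/46.76 = 0.5588 yr.
The remaining gap fraction is e^(−t/τ); 83% covered ⇒ e^(−t/τ) = 0.170.
t = −τ ln(0.170) = 0.5588 × 1.772 = 0.9902 yr.

0.990 yr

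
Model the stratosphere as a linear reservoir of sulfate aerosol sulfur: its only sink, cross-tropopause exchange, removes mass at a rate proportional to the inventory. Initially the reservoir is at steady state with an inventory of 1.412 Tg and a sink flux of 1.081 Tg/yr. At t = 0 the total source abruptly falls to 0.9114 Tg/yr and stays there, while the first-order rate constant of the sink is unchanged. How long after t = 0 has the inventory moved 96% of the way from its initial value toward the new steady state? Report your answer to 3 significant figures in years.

τ = M₀/F₀ = 1.412/1.081 = 1.306 yr.
The remaining gap fraction is e^(−t/τ); 96% covered ⇒ e^(−t/τ) = 0.0400.
t = −τ ln(0.0400) = 1.306 × 3.219 = 4.204 yr.

4.20 yr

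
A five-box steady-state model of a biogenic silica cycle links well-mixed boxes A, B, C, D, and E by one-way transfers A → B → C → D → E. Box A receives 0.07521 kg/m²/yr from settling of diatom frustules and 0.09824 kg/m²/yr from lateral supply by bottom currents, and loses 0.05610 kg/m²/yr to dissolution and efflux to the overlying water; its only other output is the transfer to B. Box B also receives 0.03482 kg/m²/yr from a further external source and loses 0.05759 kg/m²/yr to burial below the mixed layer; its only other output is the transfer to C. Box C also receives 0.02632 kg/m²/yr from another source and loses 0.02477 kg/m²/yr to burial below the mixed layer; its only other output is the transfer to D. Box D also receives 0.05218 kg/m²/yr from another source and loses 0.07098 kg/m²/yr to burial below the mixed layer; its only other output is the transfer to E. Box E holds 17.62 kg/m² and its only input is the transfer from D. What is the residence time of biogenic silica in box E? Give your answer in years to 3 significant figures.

228 yr

Box A: F(A→B) = (0.07521 + 0.09824) − 0.05610 = 0.11735 kg/m²/yr.
Box B: F(B→C) = (0.11735 + 0.03482) − 0.05759 = 0.094580 kg/m²/yr.
Box C: F(C→D) = (0.094580 + 0.02632) − 0.02477 = 0.096130 kg/m²/yr.
Box D: F(D→E) = (0.096130 + 0.05218) − 0.07098 = 0.077330 kg/m²/yr.
Box E throughput = its input = 0.077330 kg/m²/yr; τ = 17.62 / 0.077330 = 227.9 yr.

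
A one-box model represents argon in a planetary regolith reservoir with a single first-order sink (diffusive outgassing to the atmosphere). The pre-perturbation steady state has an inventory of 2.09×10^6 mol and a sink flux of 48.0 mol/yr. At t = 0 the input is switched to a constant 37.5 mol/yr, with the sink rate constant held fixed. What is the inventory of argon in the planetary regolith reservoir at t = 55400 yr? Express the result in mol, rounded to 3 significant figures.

The sink rate constant is k = F₀/M₀ = 48.0/2.09×10^6 = 2.297×10^-5 yr⁻¹.
Solving dM/dt = F₁ − kM with M(0) = M₀ gives M(t) = F₁/k + (M₀ − F₁/k)·e^(−kt).
F₁/k = 37.5/2.297×10^-5 = 1.6328×10^6 mol; kt = 2.297×10^-5 × 55400 = 1.272, e^(−kt) = 0.2802.
M(55400) = 1.6328×10^6 + (2.09×10^6 − 1.6328×10^6) × 0.2802 = 1.6328×10^6 + 128100 = 1.7609×10^6 mol.

1.76×10^6 mol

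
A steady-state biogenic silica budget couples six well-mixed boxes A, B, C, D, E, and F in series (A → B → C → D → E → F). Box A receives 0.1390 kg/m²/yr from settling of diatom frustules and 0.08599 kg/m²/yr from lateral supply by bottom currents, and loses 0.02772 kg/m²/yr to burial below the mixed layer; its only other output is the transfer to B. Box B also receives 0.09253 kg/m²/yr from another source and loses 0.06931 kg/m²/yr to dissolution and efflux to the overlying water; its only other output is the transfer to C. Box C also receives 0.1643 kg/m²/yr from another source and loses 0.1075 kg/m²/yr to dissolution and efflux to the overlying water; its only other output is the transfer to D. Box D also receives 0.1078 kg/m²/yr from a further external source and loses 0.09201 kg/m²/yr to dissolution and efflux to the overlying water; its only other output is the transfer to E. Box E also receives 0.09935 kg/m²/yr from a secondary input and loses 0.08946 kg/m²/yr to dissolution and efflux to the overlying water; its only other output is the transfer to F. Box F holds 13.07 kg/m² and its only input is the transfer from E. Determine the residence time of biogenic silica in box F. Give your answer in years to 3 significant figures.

43.1 yr

Box A: F(A→B) = (0.1390 + 0.08599) − 0.02772 = 0.19727 kg/m²/yr.
Box B: F(B→C) = (0.19727 + 0.09253) − 0.06931 = 0.22049 kg/m²/yr.
Box C: F(C→D) = (0.22049 + 0.1643) − 0.1075 = 0.27729 kg/m²/yr.
Box D: F(D→E) = (0.27729 + 0.1078) − 0.09201 = 0.29308 kg/m²/yr.
Box E: F(E→F) = (0.29308 + 0.09935) − 0.08946 = 0.30297 kg/m²/yr.
Box F throughput = its input = 0.30297 kg/m²/yr; τ = 13.07 / 0.30297 = 43.14 yr.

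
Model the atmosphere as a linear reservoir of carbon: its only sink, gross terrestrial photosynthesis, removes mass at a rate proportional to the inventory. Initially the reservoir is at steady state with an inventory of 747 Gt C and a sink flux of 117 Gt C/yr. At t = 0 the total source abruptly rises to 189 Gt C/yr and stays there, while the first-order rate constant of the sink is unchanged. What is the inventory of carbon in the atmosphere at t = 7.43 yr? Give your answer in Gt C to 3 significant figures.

The sink rate constant is k = F₀/M₀ = 117/747 = 0.1566 yr⁻¹.
Solving dM/dt = F₁ − kM with M(0) = M₀ gives M(t) = F₁/k + (M₀ − F₁/k)·e^(−kt).
F₁/k = 189/0.1566 = 1206.7 Gt C; kt = 0.1566 × 7.43 = 1.164, e^(−kt) = 0.3123.
M(7.43) = 1206.7 + (747 − 1206.7) × 0.3123 = 1206.7 − 143.6 = 1063.1 Gt C.

1060 Gt C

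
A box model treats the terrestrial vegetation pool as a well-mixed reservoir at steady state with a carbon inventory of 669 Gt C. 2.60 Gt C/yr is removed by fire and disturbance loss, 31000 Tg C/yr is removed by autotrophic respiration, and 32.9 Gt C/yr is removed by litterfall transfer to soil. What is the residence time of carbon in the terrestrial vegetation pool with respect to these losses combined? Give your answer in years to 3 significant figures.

Convert the autotrophic respiration flux: 31000 Tg C/yr = 31.00 Gt C/yr.
Total removal = 2.600 + 31.00 + 32.90 = 66.500 Gt C/yr.
τ = M / ΣF_out = 669 / 66.500 = 10.06 yr.

10.1 yr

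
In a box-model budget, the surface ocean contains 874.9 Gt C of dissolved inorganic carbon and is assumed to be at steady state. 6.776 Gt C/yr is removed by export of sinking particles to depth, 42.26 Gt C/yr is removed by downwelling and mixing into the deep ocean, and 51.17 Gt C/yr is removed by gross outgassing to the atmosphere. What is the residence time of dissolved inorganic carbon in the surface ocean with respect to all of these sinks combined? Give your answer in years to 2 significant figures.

Total removal flux = 6.776 + 42.26 + 51.17 = 100.21 Gt C/yr.
τ = M / ΣF_out = 874.9 / 100.21 = 8.731 yr.

8.7 yr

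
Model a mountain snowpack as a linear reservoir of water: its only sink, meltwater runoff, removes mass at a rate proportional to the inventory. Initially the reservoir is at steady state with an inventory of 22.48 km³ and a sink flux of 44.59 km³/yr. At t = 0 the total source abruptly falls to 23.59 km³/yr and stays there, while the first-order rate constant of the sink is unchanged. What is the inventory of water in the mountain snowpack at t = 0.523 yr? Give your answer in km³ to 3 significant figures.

The sink rate constant is k = F₀/M₀ = 44.59/22.48 = 1.984 yr⁻¹.
Solving dM/dt = F₁ − kM with M(0) = M₀ gives M(t) = F₁/k + (M₀ − F₁/k)·e^(−kt).
F₁/k = 23.59/1.984 = 11.893 km³; kt = 1.984 × 0.523 = 1.037, e^(−kt) = 0.3544.
M(0.523) = 11.893 + (22.48 − 11.893) × 0.3544 = 11.893 + 3.752 = 15.645 km³.

15.6 km³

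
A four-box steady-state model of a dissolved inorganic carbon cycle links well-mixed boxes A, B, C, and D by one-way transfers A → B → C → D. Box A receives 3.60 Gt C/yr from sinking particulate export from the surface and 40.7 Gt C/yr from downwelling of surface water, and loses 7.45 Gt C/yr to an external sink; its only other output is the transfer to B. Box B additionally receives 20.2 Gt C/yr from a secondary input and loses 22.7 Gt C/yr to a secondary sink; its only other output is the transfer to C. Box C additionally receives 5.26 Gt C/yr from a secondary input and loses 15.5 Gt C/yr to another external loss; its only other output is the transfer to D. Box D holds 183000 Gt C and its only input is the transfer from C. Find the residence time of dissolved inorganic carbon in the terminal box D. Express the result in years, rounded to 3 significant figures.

Box A: F(A→B) = (3.60 + 40.7) − 7.45 = 36.850 Gt C/yr.
Box B: F(B→C) = (36.850 + 20.2) − 22.7 = 34.350 Gt C/yr.
Box C: F(C→D) = (34.350 + 5.26) − 15.5 = 24.110 Gt C/yr.
Box D throughput = its input = 24.110 Gt C/yr; τ = 183000 / 24.110 = 7590 yr.

7590 yr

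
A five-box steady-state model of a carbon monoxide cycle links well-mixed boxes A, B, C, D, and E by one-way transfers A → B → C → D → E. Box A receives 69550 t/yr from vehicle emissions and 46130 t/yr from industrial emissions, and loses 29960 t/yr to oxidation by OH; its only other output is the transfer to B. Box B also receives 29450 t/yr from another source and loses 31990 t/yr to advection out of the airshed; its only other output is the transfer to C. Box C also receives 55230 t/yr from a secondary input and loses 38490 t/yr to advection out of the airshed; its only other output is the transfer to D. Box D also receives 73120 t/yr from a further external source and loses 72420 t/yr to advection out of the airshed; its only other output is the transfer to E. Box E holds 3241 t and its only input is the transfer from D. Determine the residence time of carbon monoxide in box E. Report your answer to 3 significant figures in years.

0.0322 yr

Box A: F(A→B) = (69550 + 46130) − 29960 = 85720 t/yr.
Box B: F(B→C) = (85720 + 29450) − 31990 = 83180 t/yr.
Box C: F(C→D) = (83180 + 55230) − 38490 = 99920 t/yr.
Box D: F(D→E) = (99920 + 73120) − 72420 = 100620 t/yr.
Box E throughput = its input = 100620 t/yr; τ = 3241 / 100620 = 0.03221 yr.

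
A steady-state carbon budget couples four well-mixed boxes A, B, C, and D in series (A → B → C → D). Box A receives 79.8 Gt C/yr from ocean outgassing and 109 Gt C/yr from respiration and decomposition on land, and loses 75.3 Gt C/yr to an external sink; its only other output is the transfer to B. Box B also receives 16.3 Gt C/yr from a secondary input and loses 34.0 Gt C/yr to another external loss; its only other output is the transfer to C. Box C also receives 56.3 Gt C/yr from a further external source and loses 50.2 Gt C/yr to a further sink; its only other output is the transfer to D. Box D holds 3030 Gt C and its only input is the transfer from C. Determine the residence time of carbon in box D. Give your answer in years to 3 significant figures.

Box A: F(A→B) = (79.8 + 109) − 75.3 = 113.50 Gt C/yr.
Box B: F(B→C) = (113.50 + 16.3) − 34.0 = 95.800 Gt C/yr.
Box C: F(C→D) = (95.800 + 56.3) − 50.2 = 101.90 Gt C/yr.
Box D throughput = its input = 101.90 Gt C/yr; τ = 3030 / 101.90 = 29.74 yr.

29.7 yr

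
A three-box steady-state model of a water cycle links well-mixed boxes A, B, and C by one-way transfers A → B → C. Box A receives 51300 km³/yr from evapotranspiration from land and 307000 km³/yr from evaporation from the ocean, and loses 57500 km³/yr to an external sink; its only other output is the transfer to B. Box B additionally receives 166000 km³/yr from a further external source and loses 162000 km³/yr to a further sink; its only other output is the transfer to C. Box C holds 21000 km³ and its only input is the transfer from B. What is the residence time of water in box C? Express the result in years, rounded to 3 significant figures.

Box A: F(A→B) = (51300 + 307000) − 57500 = 300800 km³/yr.
Box B: F(B→C) = (300800 + 166000) − 162000 = 304800 km³/yr.
Box C throughput = its input = 304800 km³/yr; τ = 21000 / 304800 = 0.06890 yr.

0.0689 yr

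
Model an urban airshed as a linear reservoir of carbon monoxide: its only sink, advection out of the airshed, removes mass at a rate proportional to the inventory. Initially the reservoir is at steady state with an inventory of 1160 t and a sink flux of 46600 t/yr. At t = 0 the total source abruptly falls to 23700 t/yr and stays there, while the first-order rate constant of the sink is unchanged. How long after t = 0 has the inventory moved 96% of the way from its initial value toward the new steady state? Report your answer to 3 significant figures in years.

0.0801 yr

τ = M₀/F₀ = 1160/46600 = 0.02489 yr.
The remaining gap fraction is e^(−t/τ); 96% covered ⇒ e^(−t/τ) = 0.0400.
t = −τ ln(0.0400) = 0.02489 × 3.219 = 0.08013 yr.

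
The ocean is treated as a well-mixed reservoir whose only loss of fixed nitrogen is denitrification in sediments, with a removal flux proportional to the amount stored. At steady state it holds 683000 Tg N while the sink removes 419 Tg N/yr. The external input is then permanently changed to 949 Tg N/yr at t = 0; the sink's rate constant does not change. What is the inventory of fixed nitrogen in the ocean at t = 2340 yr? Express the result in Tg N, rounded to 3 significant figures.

The sink rate constant is k = F₀/M₀ = 419/683000 = 0.0006135 yr⁻¹.
Solving dM/dt = F₁ − kM with M(0) = M₀ gives M(t) = F₁/k + (M₀ − F₁/k)·e^(−kt).
F₁/k = 949/0.0006135 = 1.5469×10^6 Tg N; kt = 0.0006135 × 2340 = 1.436, e^(−kt) = 0.2380.
M(2340) = 1.5469×10^6 + (683000 − 1.5469×10^6) × 0.2380 = 1.5469×10^6 − 205600 = 1.3413×10^6 Tg N.

1.34×10^6 Tg N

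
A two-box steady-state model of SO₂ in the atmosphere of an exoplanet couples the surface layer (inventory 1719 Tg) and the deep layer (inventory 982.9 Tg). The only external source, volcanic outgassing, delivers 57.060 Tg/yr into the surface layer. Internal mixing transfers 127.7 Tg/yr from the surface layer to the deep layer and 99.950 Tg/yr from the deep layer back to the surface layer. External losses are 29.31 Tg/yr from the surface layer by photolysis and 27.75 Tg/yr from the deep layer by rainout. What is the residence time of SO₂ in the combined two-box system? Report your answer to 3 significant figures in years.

47.4 yr

For the system as a whole, the A↔B exchange is internal and contributes nothing to the throughput; only the external sinks remove mass.
M_total = 1719 + 982.9 = 2701.9 Tg.
ΣF_external_out = 29.31 + 27.75 = 57.060 Tg/yr.
τ = M_total / ΣF_ext = 2701.9 / 57.060 = 47.35 yr.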